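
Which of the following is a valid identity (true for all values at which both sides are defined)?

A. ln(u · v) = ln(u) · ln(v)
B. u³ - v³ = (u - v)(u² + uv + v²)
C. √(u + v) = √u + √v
B

A: fails at (5, 5) — LHS = ln(25) ≈ 3.219, RHS = ln(5)² ≈ 2.59.
B: holds — e.g. at (2, 4), both sides equal -56.
C: fails at (3, 4) — LHS = √(7) ≈ 2.646, RHS = √(3) + 2 ≈ 3.732.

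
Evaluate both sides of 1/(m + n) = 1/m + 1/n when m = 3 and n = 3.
LHS = 1/(3 + 3) = 1/6
RHS = 1/3 + 1/3 = 2/3

LHS ≠ RHS, so the equation does not hold here.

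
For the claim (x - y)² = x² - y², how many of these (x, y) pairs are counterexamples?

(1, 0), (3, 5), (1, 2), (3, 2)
Testing each pair:
(1, 0): LHS = 1, RHS = 1 → satisfies claim
(3, 5): LHS = 4, RHS = -16 → counterexample
(1, 2): LHS = 1, RHS = -3 → counterexample
(3, 2): LHS = 1, RHS = 5 → counterexample

That makes 3 counterexamples.

Answer: 3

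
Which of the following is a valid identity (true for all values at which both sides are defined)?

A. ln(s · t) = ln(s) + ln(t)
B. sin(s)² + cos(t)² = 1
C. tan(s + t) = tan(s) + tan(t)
A: holds — e.g. at (2, 4), both sides equal ln(8) ≈ 2.079.
B: fails at (5, 8) — LHS = cos(8)² + sin(5)² ≈ 0.9407, RHS = 1.
C: fails at (2, 5) — LHS = tan(7) ≈ 0.8714, RHS = tan(5) + tan(2) ≈ -5.566.

Answer: A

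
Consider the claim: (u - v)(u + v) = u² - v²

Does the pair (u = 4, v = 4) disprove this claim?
No

Substituting u = 4, v = 4:
LHS = (4 - 4)(4 + 4) = 0
RHS = 4² - 4² = 0

The sides agree, so this pair does not disprove the claim.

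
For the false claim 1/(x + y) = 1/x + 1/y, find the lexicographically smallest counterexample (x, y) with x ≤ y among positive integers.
Substituting (1, 1) into the claim:
LHS = 1/(1 + 1) = 1/2
RHS = 1/1 + 1/1 = 2

Since LHS ≠ RHS, this pair disproves the claim, and no lexicographically smaller pair (x ≤ y, positive integers) does.

For instance (1, 4) is also a counterexample (LHS = 1/5, RHS = 5/4), but it's lexicographically larger.

Answer: (x, y) = (1, 1)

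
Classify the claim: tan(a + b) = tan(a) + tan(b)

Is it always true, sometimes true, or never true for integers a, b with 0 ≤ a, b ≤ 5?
It holds at (a, b) = (3, 0) (both sides equal tan(3) ≈ -0.1425), but fails at (a, b) = (1, 2) (LHS = tan(3) ≈ -0.1425, RHS = tan(2) + tan(1) ≈ -0.6276).

Answer: Sometimes true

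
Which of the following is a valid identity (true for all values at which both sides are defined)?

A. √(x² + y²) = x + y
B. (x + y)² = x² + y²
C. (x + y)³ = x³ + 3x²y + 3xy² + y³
A: fails at (1, 1) — LHS = √(2) ≈ 1.414, RHS = 2.
B: fails at (1, 4) — LHS = 25, RHS = 17.
C: holds — e.g. at (4, 5), both sides equal 729.

Answer: C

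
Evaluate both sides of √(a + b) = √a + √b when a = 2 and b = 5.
LHS = √(2 + 5) = √(7) ≈ 2.646
RHS = √2 + √5 = √(2) + √(5) ≈ 3.65

LHS ≠ RHS (they differ by about 1.005), so the equation does not hold here.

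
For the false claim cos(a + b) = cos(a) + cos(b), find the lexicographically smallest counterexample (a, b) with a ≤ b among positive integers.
(a, b) = (1, 1)

Substituting (1, 1) into the claim:
LHS = cos(1 + 1) = cos(2) ≈ -0.4161
RHS = cos(1) + cos(1) = 2·cos(1) ≈ 1.081

Since LHS ≠ RHS, this pair disproves the claim, and no lexicographically smaller pair (a ≤ b, positive integers) does.

For instance (1, 6) is also a counterexample (LHS = cos(7) ≈ 0.7539, RHS = cos(1) + cos(6) ≈ 1.5), but it's lexicographically larger.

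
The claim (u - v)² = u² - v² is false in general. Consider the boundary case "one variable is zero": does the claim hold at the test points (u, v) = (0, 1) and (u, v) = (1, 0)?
Only at (1, 0)

At (0, 1): LHS = 1 ≠ RHS = -1
At (1, 0): LHS = 1, RHS = 1 → equal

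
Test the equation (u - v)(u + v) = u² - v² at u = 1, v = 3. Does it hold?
Holds

Substituting u = 1, v = 3:

LHS = (1 - 3)(1 + 3) = -8
RHS = 1² - 3² = -8

LHS = RHS, so the equation holds at this point.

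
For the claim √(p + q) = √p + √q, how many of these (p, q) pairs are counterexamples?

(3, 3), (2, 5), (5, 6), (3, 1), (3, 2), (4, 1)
Testing each pair:
(3, 3): LHS = √(6) ≈ 2.449, RHS = 2·√(3) ≈ 3.464 → counterexample
(2, 5): LHS = √(7) ≈ 2.646, RHS = √(2) + √(5) ≈ 3.65 → counterexample
(5, 6): LHS = √(11) ≈ 3.317, RHS = √(5) + √(6) ≈ 4.686 → counterexample
(3, 1): LHS = 2, RHS = 1 + √(3) ≈ 2.732 → counterexample
(3, 2): LHS = √(5) ≈ 2.236, RHS = √(2) + √(3) ≈ 3.146 → counterexample
(4, 1): LHS = √(5) ≈ 2.236, RHS = 3 → counterexample

That makes 6 counterexamples.

Answer: 6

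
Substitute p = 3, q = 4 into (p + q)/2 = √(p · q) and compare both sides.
LHS = (3 + 4)/2 = 7/2
RHS = √(3 · 4) = 2·√(3) ≈ 3.464

LHS ≠ RHS (they differ by about 0.0359), so the equation does not hold here.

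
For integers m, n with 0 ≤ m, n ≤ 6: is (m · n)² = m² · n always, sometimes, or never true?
Sometimes true

It holds at (m, n) = (1, 1) (both sides equal 1), but fails at (m, n) = (2, 6) (LHS = 144, RHS = 24).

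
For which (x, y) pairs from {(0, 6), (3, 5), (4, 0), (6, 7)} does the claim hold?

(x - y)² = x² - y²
Testing each pair:
(0, 6): LHS = 36, RHS = -36 → fails
(3, 5): LHS = 4, RHS = -16 → fails
(4, 0): LHS = 16, RHS = 16 → holds
(6, 7): LHS = 1, RHS = -13 → fails

1 of 4 pairs satisfies the claim.

Answer: (4, 0)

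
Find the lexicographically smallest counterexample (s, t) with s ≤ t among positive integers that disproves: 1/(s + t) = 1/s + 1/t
(s, t) = (1, 1)

Substituting (1, 1) into the claim:
LHS = 1/(1 + 1) = 1/2
RHS = 1/1 + 1/1 = 2

Since LHS ≠ RHS, this pair disproves the claim, and no lexicographically smaller pair (s ≤ t, positive integers) does.

For instance (4, 8) is also a counterexample (LHS = 1/12, RHS = 3/8), but it's lexicographically larger.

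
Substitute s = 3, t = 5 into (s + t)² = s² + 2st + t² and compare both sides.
LHS = (3 + 5)² = 64
RHS = 3² + 2·3·5 + 5² = 64

LHS = RHS: the two sides agree.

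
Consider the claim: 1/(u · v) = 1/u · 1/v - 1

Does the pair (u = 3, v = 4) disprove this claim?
Yes

Substituting u = 3, v = 4:
LHS = 1/(3 · 4) = 1/12
RHS = 1/3 · 1/4 - 1 = -11/12

Since LHS ≠ RHS, this pair disproves the claim.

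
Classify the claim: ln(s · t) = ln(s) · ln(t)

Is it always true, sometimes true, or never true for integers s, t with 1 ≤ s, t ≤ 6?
It holds at (s, t) = (1, 1) (both sides equal 0), but fails at (s, t) = (3, 1) (LHS = ln(3) ≈ 1.099, RHS = 0).

Answer: Sometimes true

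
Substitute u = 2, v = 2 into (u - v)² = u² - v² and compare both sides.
LHS = (2 - 2)² = 0
RHS = 2² - 2² = 0

LHS = RHS: the two sides agree.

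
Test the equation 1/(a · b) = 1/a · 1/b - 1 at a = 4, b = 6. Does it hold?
Fails

Substituting a = 4, b = 6:

LHS = 1/(4 · 6) = 1/24
RHS = 1/4 · 1/6 - 1 = -23/24

LHS ≠ RHS, so the equation does not hold at this point.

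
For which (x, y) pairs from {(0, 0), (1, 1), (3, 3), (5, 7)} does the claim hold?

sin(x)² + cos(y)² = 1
Testing each pair:
(0, 0): LHS = 1, RHS = 1 → holds
(1, 1): LHS = cos(1)² + sin(1)² = 1, RHS = 1 → holds
(3, 3): LHS = sin(3)² + cos(3)² = 1, RHS = 1 → holds
(5, 7): LHS = cos(7)² + sin(5)² ≈ 1.488, RHS = 1 → fails

3 of 4 pairs satisfy the claim.

Answer: (0, 0), (1, 1), (3, 3)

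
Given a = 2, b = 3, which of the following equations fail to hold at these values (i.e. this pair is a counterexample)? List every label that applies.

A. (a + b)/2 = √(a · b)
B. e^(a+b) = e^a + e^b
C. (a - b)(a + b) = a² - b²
A, B

Evaluating each claim at the given values:
A. LHS = 5/2, RHS = √(6) ≈ 2.449 → fails here (LHS ≠ RHS)
B. LHS = e^5 ≈ 148.4, RHS = e^2 + e^3 ≈ 27.47 → fails here (LHS ≠ RHS)
C. LHS = -5, RHS = -5 → holds here (LHS = RHS)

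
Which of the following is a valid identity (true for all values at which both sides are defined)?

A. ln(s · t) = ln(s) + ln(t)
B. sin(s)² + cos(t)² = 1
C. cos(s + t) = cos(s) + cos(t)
A

A: holds — e.g. at (2, 3), both sides equal ln(6) ≈ 1.792.
B: fails at (6, 7) — LHS = sin(6)² + cos(7)² ≈ 0.6464, RHS = 1.
C: fails at (2, 3) — LHS = cos(5) ≈ 0.2837, RHS = cos(3) + cos(2) ≈ -1.406.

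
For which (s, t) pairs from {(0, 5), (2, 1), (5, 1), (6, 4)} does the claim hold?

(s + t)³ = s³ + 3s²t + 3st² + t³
Testing each pair:
(0, 5): LHS = 125, RHS = 125 → holds
(2, 1): LHS = 27, RHS = 27 → holds
(5, 1): LHS = 216, RHS = 216 → holds
(6, 4): LHS = 1000, RHS = 1000 → holds

Every pair satisfies the claim.

Answer: All pairs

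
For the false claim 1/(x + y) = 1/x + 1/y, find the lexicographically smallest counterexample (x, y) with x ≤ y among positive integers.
(x, y) = (1, 1)

Substituting (1, 1) into the claim:
LHS = 1/(1 + 1) = 1/2
RHS = 1/1 + 1/1 = 2

Since LHS ≠ RHS, this pair disproves the claim, and no lexicographically smaller pair (x ≤ y, positive integers) does.

For instance (1, 7) is also a counterexample (LHS = 1/8, RHS = 8/7), but it's lexicographically larger.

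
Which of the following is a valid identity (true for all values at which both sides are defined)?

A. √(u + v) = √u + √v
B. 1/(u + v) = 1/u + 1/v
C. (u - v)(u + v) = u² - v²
A: fails at (3, 4) — LHS = √(7) ≈ 2.646, RHS = √(3) + 2 ≈ 3.732.
B: fails at (1, 4) — LHS = 1/5, RHS = 5/4.
C: holds — e.g. at (3, 5), both sides equal -16.

Answer: C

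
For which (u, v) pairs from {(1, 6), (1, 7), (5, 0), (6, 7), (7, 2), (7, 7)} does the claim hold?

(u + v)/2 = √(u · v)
(7, 7)

Testing each pair:
(1, 6): LHS = 7/2, RHS = √(6) ≈ 2.449 → fails
(1, 7): LHS = 4, RHS = √(7) ≈ 2.646 → fails
(5, 0): LHS = 5/2, RHS = 0 → fails
(6, 7): LHS = 13/2, RHS = √(42) ≈ 6.481 → fails
(7, 2): LHS = 9/2, RHS = √(14) ≈ 3.742 → fails
(7, 7): LHS = 7, RHS = 7 → holds

1 of 6 pairs satisfies the claim.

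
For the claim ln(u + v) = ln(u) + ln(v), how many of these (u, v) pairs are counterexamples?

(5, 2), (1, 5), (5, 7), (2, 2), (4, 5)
Testing each pair:
(5, 2): LHS = ln(7) ≈ 1.946, RHS = ln(2) + ln(5) ≈ 2.303 → counterexample
(1, 5): LHS = ln(6) ≈ 1.792, RHS = ln(5) ≈ 1.609 → counterexample
(5, 7): LHS = ln(12) ≈ 2.485, RHS = ln(5) + ln(7) ≈ 3.555 → counterexample
(2, 2): LHS = ln(4) ≈ 1.386, RHS = 2·ln(2) ≈ 1.386 → satisfies claim
(4, 5): LHS = ln(9) ≈ 2.197, RHS = ln(4) + ln(5) ≈ 2.996 → counterexample

That makes 4 counterexamples.

Answer: 4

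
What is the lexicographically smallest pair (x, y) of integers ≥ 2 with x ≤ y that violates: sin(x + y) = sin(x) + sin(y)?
(x, y) = (2, 2)

Substituting (2, 2) into the claim:
LHS = sin(2 + 2) = sin(4) ≈ -0.7568
RHS = sin(2) + sin(2) = 2·sin(2) ≈ 1.819

Since LHS ≠ RHS, this pair disproves the claim, and no lexicographically smaller pair (x ≤ y, integers ≥ 2) does.

For instance (6, 6) is also a counterexample (LHS = sin(12) ≈ -0.5366, RHS = 2·sin(6) ≈ -0.5588), but it's lexicographically larger.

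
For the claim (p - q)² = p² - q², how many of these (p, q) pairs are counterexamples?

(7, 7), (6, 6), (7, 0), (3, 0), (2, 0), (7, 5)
Testing each pair:
(7, 7): LHS = 0, RHS = 0 → satisfies claim
(6, 6): LHS = 0, RHS = 0 → satisfies claim
(7, 0): LHS = 49, RHS = 49 → satisfies claim
(3, 0): LHS = 9, RHS = 9 → satisfies claim
(2, 0): LHS = 4, RHS = 4 → satisfies claim
(7, 5): LHS = 4, RHS = 24 → counterexample

That makes 1 counterexample.

Answer: 1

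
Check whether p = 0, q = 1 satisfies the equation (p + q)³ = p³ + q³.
Holds

Substituting p = 0, q = 1:

LHS = (0 + 1)³ = 1
RHS = 0³ + 1³ = 1

LHS = RHS, so the equation holds at this point.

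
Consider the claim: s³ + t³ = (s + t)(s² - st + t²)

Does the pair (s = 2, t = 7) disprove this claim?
Substituting s = 2, t = 7:
LHS = 2³ + 7³ = 351
RHS = (2 + 7)(2² - 2·7 + 7²) = 351

The sides agree, so this pair does not disprove the claim.

Answer: No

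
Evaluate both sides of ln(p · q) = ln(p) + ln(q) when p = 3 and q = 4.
LHS = ln(3 · 4) = ln(12) ≈ 2.485
RHS = ln(3) + ln(4) ≈ 2.485

LHS = RHS: the two sides agree.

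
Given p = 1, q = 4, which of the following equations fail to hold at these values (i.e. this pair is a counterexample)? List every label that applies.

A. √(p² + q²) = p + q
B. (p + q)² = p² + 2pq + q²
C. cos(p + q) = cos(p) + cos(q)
A, C

Evaluating each claim at the given values:
A. LHS = √(17) ≈ 4.123, RHS = 5 → fails here (LHS ≠ RHS)
B. LHS = 25, RHS = 25 → holds here (LHS = RHS)
C. LHS = cos(5) ≈ 0.2837, RHS = cos(4) + cos(1) ≈ -0.1133 → fails here (LHS ≠ RHS)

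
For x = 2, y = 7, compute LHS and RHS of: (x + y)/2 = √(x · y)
LHS = (2 + 7)/2 = 9/2
RHS = √(2 · 7) = √(14) ≈ 3.742

LHS ≠ RHS (they differ by about 0.7583), so the equation does not hold here.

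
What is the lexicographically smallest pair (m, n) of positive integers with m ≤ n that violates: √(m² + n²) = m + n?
(m, n) = (1, 1)

Substituting (1, 1) into the claim:
LHS = √(1² + 1²) = √(2) ≈ 1.414
RHS = 1 + 1 = 2

Since LHS ≠ RHS, this pair disproves the claim, and no lexicographically smaller pair (m ≤ n, positive integers) does.

For instance (5, 8) is also a counterexample (LHS = √(89) ≈ 9.434, RHS = 13), but it's lexicographically larger.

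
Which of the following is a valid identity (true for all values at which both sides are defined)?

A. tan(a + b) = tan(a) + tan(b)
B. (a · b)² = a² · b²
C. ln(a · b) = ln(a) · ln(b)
B

A: fails at (3, 4) — LHS = tan(7) ≈ 0.8714, RHS = tan(3) + tan(4) ≈ 1.015.
B: holds — e.g. at (1, 2), both sides equal 4.
C: fails at (2, 2) — LHS = ln(4) ≈ 1.386, RHS = ln(2)² ≈ 0.4805.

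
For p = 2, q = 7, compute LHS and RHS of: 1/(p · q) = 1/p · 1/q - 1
LHS = 1/(2 · 7) = 1/14
RHS = 1/2 · 1/7 - 1 = -13/14

LHS ≠ RHS, so the equation does not hold here.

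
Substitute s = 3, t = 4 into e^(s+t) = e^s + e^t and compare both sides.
LHS = e^(3+4) = e^7 ≈ 1097
RHS = e^3 + e^4 ≈ 74.68

LHS ≠ RHS (they differ by about 1022), so the equation does not hold here.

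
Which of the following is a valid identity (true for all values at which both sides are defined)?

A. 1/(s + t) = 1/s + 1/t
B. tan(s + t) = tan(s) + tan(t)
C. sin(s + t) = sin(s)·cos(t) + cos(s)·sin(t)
A: fails at (1, 4) — LHS = 1/5, RHS = 5/4.
B: fails at (6, 7) — LHS = tan(13) ≈ 0.463, RHS = tan(6) + tan(7) ≈ 0.5804.
C: holds — e.g. at (1, 2), both sides equal sin(3) ≈ 0.1411.

Answer: C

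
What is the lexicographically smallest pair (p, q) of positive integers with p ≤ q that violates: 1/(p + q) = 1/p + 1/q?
(p, q) = (1, 1)

Substituting (1, 1) into the claim:
LHS = 1/(1 + 1) = 1/2
RHS = 1/1 + 1/1 = 2

Since LHS ≠ RHS, this pair disproves the claim, and no lexicographically smaller pair (p ≤ q, positive integers) does.

For instance (5, 5) is also a counterexample (LHS = 1/10, RHS = 2/5), but it's lexicographically larger.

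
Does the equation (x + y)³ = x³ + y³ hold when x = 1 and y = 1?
Substituting x = 1, y = 1:

LHS = (1 + 1)³ = 8
RHS = 1³ + 1³ = 2

LHS ≠ RHS, so the equation does not hold at this point.

Answer: Fails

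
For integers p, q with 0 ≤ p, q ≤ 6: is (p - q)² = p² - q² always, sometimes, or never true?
Sometimes true

It holds at (p, q) = (0, 0) (both sides equal 0), but fails at (p, q) = (1, 5) (LHS = 16, RHS = -24).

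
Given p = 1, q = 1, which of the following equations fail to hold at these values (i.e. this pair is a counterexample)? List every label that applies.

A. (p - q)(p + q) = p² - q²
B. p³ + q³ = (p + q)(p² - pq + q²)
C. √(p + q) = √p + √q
Evaluating each claim at the given values:
A. LHS = 0, RHS = 0 → holds here (LHS = RHS)
B. LHS = 2, RHS = 2 → holds here (LHS = RHS)
C. LHS = √(2) ≈ 1.414, RHS = 2 → fails here (LHS ≠ RHS)

Answer: C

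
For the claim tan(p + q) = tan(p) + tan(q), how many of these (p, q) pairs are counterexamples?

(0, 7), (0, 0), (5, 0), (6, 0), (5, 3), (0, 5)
Testing each pair:
(0, 7): LHS = tan(7) ≈ 0.8714, RHS = tan(7) ≈ 0.8714 → satisfies claim
(0, 0): LHS = 0, RHS = 0 → satisfies claim
(5, 0): LHS = tan(5) ≈ -3.381, RHS = tan(5) ≈ -3.381 → satisfies claim
(6, 0): LHS = tan(6) ≈ -0.291, RHS = tan(6) ≈ -0.291 → satisfies claim
(5, 3): LHS = tan(8) ≈ -6.8, RHS = tan(5) + tan(3) ≈ -3.523 → counterexample
(0, 5): LHS = tan(5) ≈ -3.381, RHS = tan(5) ≈ -3.381 → satisfies claim

That makes 1 counterexample.

Answer: 1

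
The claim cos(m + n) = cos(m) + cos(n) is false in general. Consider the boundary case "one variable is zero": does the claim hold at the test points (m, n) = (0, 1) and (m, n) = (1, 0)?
No, fails at both test points

At (0, 1): LHS = cos(1) ≈ 0.5403 ≠ RHS = cos(1) + 1 ≈ 1.54
At (1, 0): LHS = cos(1) ≈ 0.5403 ≠ RHS = cos(1) + 1 ≈ 1.54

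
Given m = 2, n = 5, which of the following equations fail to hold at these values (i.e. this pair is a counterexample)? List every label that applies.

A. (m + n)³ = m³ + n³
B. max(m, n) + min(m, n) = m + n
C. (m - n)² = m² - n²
Evaluating each claim at the given values:
A. LHS = 343, RHS = 133 → fails here (LHS ≠ RHS)
B. LHS = 7, RHS = 7 → holds here (LHS = RHS)
C. LHS = 9, RHS = -21 → fails here (LHS ≠ RHS)

Answer: A, C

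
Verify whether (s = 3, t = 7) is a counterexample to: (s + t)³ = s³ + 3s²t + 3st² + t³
Substituting s = 3, t = 7:
LHS = (3 + 7)³ = 1000
RHS = 3³ + 3·3²·7 + 3·3·7² + 7³ = 1000

The sides agree, so this pair does not disprove the claim.

Answer: No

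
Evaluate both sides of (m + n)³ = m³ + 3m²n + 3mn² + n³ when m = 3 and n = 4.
LHS = (3 + 4)³ = 343
RHS = 3³ + 3·3²·4 + 3·3·4² + 4³ = 343

LHS = RHS: the two sides agree.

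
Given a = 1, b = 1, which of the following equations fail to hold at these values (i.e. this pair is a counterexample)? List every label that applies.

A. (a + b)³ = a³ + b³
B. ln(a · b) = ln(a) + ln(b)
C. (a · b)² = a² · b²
Evaluating each claim at the given values:
A. LHS = 8, RHS = 2 → fails here (LHS ≠ RHS)
B. LHS = 0, RHS = 0 → holds here (LHS = RHS)
C. LHS = 1, RHS = 1 → holds here (LHS = RHS)

Answer: A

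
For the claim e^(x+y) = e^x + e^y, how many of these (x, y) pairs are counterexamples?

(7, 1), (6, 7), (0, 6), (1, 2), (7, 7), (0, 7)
6

Testing each pair:
(7, 1): LHS = e^8 ≈ 2981, RHS = e + e^7 ≈ 1099 → counterexample
(6, 7): LHS = e^13 ≈ 442413.4, RHS = e^6 + e^7 ≈ 1500 → counterexample
(0, 6): LHS = e^6 ≈ 403.4, RHS = 1 + e^6 ≈ 404.4 → counterexample
(1, 2): LHS = e^3 ≈ 20.09, RHS = e + e^2 ≈ 10.11 → counterexample
(7, 7): LHS = e^14 ≈ 1202604.3, RHS = 2·e^7 ≈ 2193 → counterexample
(0, 7): LHS = e^7 ≈ 1097, RHS = 1 + e^7 ≈ 1098 → counterexample

That makes 6 counterexamples.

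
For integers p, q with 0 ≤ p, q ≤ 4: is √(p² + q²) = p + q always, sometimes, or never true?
Sometimes true

It holds at (p, q) = (2, 0) (both sides equal 2), but fails at (p, q) = (1, 2) (LHS = √(5) ≈ 2.236, RHS = 3).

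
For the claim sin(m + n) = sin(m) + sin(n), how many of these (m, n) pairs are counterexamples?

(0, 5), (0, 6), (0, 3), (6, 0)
Testing each pair:
(0, 5): LHS = sin(5) ≈ -0.9589, RHS = sin(5) ≈ -0.9589 → satisfies claim
(0, 6): LHS = sin(6) ≈ -0.2794, RHS = sin(6) ≈ -0.2794 → satisfies claim
(0, 3): LHS = sin(3) ≈ 0.1411, RHS = sin(3) ≈ 0.1411 → satisfies claim
(6, 0): LHS = sin(6) ≈ -0.2794, RHS = sin(6) ≈ -0.2794 → satisfies claim

That makes 0 counterexamples.

Answer: 0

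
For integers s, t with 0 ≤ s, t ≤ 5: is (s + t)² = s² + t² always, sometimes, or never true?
Sometimes true

It holds at (s, t) = (0, 3) (both sides equal 9), but fails at (s, t) = (4, 1) (LHS = 25, RHS = 17).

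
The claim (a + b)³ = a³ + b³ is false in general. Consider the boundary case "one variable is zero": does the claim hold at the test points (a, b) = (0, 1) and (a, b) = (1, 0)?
At (0, 1): LHS = 1, RHS = 1 → equal
At (1, 0): LHS = 1, RHS = 1 → equal

So the claim does hold at both of these boundary points, even though it is not an identity.

Answer: Yes, holds at both test points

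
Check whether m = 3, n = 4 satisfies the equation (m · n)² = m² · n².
Substituting m = 3, n = 4:

LHS = (3 · 4)² = 144
RHS = 3² · 4² = 144

LHS = RHS, so the equation holds at this point.

Answer: Holds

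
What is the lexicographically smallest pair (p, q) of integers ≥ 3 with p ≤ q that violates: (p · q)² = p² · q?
Substituting (3, 3) into the claim:
LHS = (3 · 3)² = 81
RHS = 3² · 3 = 27

Since LHS ≠ RHS, this pair disproves the claim, and no lexicographically smaller pair (p ≤ q, integers ≥ 3) does.

For instance (10, 10) is also a counterexample (LHS = 10000, RHS = 1000), but it's lexicographically larger.

Answer: (p, q) = (3, 3)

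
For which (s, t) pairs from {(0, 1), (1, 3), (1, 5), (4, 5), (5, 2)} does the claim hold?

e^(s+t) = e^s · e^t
All pairs

Testing each pair:
(0, 1): LHS = e ≈ 2.718, RHS = e ≈ 2.718 → holds
(1, 3): LHS = e^4 ≈ 54.6, RHS = e^4 ≈ 54.6 → holds
(1, 5): LHS = e^6 ≈ 403.4, RHS = e^6 ≈ 403.4 → holds
(4, 5): LHS = e^9 ≈ 8103, RHS = e^9 ≈ 8103 → holds
(5, 2): LHS = e^7 ≈ 1097, RHS = e^7 ≈ 1097 → holds

Every pair satisfies the claim.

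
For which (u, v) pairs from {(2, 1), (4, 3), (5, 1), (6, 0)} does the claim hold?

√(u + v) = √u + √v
(6, 0)

Testing each pair:
(2, 1): LHS = √(3) ≈ 1.732, RHS = 1 + √(2) ≈ 2.414 → fails
(4, 3): LHS = √(7) ≈ 2.646, RHS = √(3) + 2 ≈ 3.732 → fails
(5, 1): LHS = √(6) ≈ 2.449, RHS = 1 + √(5) ≈ 3.236 → fails
(6, 0): LHS = √(6) ≈ 2.449, RHS = √(6) ≈ 2.449 → holds

1 of 4 pairs satisfies the claim.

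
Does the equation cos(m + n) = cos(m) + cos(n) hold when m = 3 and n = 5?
Substituting m = 3, n = 5:

LHS = cos(3 + 5) = cos(8) ≈ -0.1455
RHS = cos(3) + cos(5) ≈ -0.7063

LHS ≠ RHS, so the equation does not hold at this point.

Answer: Fails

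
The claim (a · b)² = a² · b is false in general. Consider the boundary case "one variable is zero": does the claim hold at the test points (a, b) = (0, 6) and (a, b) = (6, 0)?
At (0, 6): LHS = 0, RHS = 0 → equal
At (6, 0): LHS = 0, RHS = 0 → equal

So the claim does hold at both of these boundary points, even though it is not an identity.

Answer: Yes, holds at both test points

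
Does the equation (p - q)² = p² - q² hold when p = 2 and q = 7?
Substituting p = 2, q = 7:

LHS = (2 - 7)² = 25
RHS = 2² - 7² = -45

LHS ≠ RHS, so the equation does not hold at this point.

Answer: Fails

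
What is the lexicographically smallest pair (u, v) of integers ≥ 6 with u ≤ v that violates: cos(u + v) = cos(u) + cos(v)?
(u, v) = (6, 6)

Substituting (6, 6) into the claim:
LHS = cos(6 + 6) = cos(12) ≈ 0.8439
RHS = cos(6) + cos(6) = 2·cos(6) ≈ 1.92

Since LHS ≠ RHS, this pair disproves the claim, and no lexicographically smaller pair (u ≤ v, integers ≥ 6) does.

For instance (6, 8) is also a counterexample (LHS = cos(14) ≈ 0.1367, RHS = cos(8) + cos(6) ≈ 0.8147), but it's lexicographically larger.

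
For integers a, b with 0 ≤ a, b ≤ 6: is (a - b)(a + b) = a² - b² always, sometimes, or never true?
Always true

The identity holds for every pair in the range. For instance at (a, b) = (2, 6): both sides equal -32.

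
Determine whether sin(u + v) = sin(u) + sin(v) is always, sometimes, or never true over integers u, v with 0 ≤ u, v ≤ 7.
Sometimes true

It holds at (u, v) = (0, 6) (both sides equal sin(6) ≈ -0.2794), but fails at (u, v) = (1, 6) (LHS = sin(7) ≈ 0.657, RHS = sin(6) + sin(1) ≈ 0.5621).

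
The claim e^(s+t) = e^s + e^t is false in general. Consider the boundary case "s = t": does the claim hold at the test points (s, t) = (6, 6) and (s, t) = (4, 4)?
At (6, 6): LHS = e^12 ≈ 162754.8 ≠ RHS = 2·e^6 ≈ 806.9
At (4, 4): LHS = e^8 ≈ 2981 ≠ RHS = 2·e^4 ≈ 109.2

Answer: No, fails at both test points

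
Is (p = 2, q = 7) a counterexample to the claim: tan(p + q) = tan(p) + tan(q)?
Substituting p = 2, q = 7:
LHS = tan(2 + 7) = tan(9) ≈ -0.4523
RHS = tan(2) + tan(7) ≈ -1.314

Since LHS ≠ RHS, this pair disproves the claim.

Answer: Yes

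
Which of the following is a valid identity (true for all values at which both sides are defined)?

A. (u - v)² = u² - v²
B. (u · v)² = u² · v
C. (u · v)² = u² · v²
C

A: fails at (2, 7) — LHS = 25, RHS = -45.
B: fails at (3, 7) — LHS = 441, RHS = 63.
C: holds — e.g. at (2, 2), both sides equal 16.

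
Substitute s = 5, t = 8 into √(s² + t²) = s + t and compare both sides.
LHS = √(5² + 8²) = √(89) ≈ 9.434
RHS = 5 + 8 = 13

LHS ≠ RHS (they differ by about 3.566), so the equation does not hold here.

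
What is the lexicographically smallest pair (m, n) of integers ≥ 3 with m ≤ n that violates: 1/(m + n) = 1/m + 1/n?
(m, n) = (3, 3)

Substituting (3, 3) into the claim:
LHS = 1/(3 + 3) = 1/6
RHS = 1/3 + 1/3 = 2/3

Since LHS ≠ RHS, this pair disproves the claim, and no lexicographically smaller pair (m ≤ n, integers ≥ 3) does.

For instance (4, 9) is also a counterexample (LHS = 1/13, RHS = 13/36), but it's lexicographically larger.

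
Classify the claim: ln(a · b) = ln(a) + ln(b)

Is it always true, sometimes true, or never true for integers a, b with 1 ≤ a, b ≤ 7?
The identity holds for every pair in the range. For instance at (a, b) = (6, 7): both sides equal ln(42) ≈ 3.738.

Answer: Always true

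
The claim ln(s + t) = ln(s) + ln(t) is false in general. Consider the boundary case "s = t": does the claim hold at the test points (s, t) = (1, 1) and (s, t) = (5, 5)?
At (1, 1): LHS = ln(2) ≈ 0.6931 ≠ RHS = 0
At (5, 5): LHS = ln(10) ≈ 2.303 ≠ RHS = 2·ln(5) ≈ 3.219

Answer: No, fails at both test points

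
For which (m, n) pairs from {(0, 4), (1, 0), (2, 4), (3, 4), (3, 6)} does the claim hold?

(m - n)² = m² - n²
Testing each pair:
(0, 4): LHS = 16, RHS = -16 → fails
(1, 0): LHS = 1, RHS = 1 → holds
(2, 4): LHS = 4, RHS = -12 → fails
(3, 4): LHS = 1, RHS = -7 → fails
(3, 6): LHS = 9, RHS = -27 → fails

1 of 5 pairs satisfies the claim.

Answer: (1, 0)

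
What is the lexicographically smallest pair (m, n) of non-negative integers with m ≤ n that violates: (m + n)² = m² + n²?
At (0, 3): both sides equal 9, so it holds there.
At (0, 5): both sides equal 25, so it holds there.

Substituting (1, 1) into the claim:
LHS = (1 + 1)² = 4
RHS = 1² + 1² = 2

Since LHS ≠ RHS, this pair disproves the claim, and no lexicographically smaller pair (m ≤ n, non-negative integers) does.

For instance (1, 2) is also a counterexample (LHS = 9, RHS = 5), but it's lexicographically larger.

Answer: (m, n) = (1, 1)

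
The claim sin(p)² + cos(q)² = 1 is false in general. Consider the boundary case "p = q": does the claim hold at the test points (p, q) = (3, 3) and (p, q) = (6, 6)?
Yes, holds at both test points

At (3, 3): LHS = sin(3)² + cos(3)² = 1, RHS = 1 → equal
At (6, 6): LHS = sin(6)² + cos(6)² = 1, RHS = 1 → equal

So the claim does hold at both of these boundary points, even though it is not an identity.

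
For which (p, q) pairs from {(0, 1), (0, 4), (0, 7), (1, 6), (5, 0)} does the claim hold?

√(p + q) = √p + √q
Testing each pair:
(0, 1): LHS = 1, RHS = 1 → holds
(0, 4): LHS = 2, RHS = 2 → holds
(0, 7): LHS = √(7) ≈ 2.646, RHS = √(7) ≈ 2.646 → holds
(1, 6): LHS = √(7) ≈ 2.646, RHS = 1 + √(6) ≈ 3.449 → fails
(5, 0): LHS = √(5) ≈ 2.236, RHS = √(5) ≈ 2.236 → holds

4 of 5 pairs satisfy the claim.

Answer: (0, 1), (0, 4), (0, 7), (5, 0)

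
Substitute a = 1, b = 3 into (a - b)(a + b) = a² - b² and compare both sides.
LHS = (1 - 3)(1 + 3) = -8
RHS = 1² - 3² = -8

LHS = RHS: the two sides agree.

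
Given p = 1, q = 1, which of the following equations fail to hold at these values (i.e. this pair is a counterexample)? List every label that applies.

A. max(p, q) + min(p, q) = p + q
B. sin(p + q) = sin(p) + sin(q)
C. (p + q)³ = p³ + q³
B, C

Evaluating each claim at the given values:
A. LHS = 2, RHS = 2 → holds here (LHS = RHS)
B. LHS = sin(2) ≈ 0.9093, RHS = 2·sin(1) ≈ 1.683 → fails here (LHS ≠ RHS)
C. LHS = 8, RHS = 2 → fails here (LHS ≠ RHS)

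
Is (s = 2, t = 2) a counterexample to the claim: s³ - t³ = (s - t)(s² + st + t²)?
No

Substituting s = 2, t = 2:
LHS = 2³ - 2³ = 0
RHS = (2 - 2)(2² + 2·2 + 2²) = 0

The sides agree, so this pair does not disprove the claim.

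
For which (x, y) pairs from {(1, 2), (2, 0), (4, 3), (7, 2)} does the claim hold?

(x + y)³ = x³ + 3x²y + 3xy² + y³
Testing each pair:
(1, 2): LHS = 27, RHS = 27 → holds
(2, 0): LHS = 8, RHS = 8 → holds
(4, 3): LHS = 343, RHS = 343 → holds
(7, 2): LHS = 729, RHS = 729 → holds

Every pair satisfies the claim.

Answer: All pairs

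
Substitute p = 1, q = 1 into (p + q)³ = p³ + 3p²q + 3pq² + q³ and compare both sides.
LHS = (1 + 1)³ = 8
RHS = 1³ + 3·1²·1 + 3·1·1² + 1³ = 8

LHS = RHS: the two sides agree.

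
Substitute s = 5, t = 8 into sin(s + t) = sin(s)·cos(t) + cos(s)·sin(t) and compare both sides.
LHS = sin(5 + 8) = sin(13) ≈ 0.4202
RHS = sin(5)·cos(8) + cos(5)·sin(8) = sin(5)·cos(8) + sin(8)·cos(5) ≈ 0.4202

LHS = RHS: the two sides agree.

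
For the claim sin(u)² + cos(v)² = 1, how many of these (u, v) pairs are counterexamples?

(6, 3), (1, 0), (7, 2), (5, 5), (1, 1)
3

Testing each pair:
(6, 3): LHS = sin(6)² + cos(3)² ≈ 1.058, RHS = 1 → counterexample
(1, 0): LHS = sin(1)² + 1 ≈ 1.708, RHS = 1 → counterexample
(7, 2): LHS = cos(2)² + sin(7)² ≈ 0.6048, RHS = 1 → counterexample
(5, 5): LHS = cos(5)² + sin(5)² = 1, RHS = 1 → satisfies claim
(1, 1): LHS = cos(1)² + sin(1)² = 1, RHS = 1 → satisfies claim

That makes 3 counterexamples.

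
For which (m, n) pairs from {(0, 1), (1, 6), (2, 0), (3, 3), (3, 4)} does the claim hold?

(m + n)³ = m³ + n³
(0, 1), (2, 0)

Testing each pair:
(0, 1): LHS = 1, RHS = 1 → holds
(1, 6): LHS = 343, RHS = 217 → fails
(2, 0): LHS = 8, RHS = 8 → holds
(3, 3): LHS = 216, RHS = 54 → fails
(3, 4): LHS = 343, RHS = 91 → fails

2 of 5 pairs satisfy the claim.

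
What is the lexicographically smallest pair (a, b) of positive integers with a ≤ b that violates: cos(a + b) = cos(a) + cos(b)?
(a, b) = (1, 1)

Substituting (1, 1) into the claim:
LHS = cos(1 + 1) = cos(2) ≈ -0.4161
RHS = cos(1) + cos(1) = 2·cos(1) ≈ 1.081

Since LHS ≠ RHS, this pair disproves the claim, and no lexicographically smaller pair (a ≤ b, positive integers) does.

For instance (1, 6) is also a counterexample (LHS = cos(7) ≈ 0.7539, RHS = cos(1) + cos(6) ≈ 1.5), but it's lexicographically larger.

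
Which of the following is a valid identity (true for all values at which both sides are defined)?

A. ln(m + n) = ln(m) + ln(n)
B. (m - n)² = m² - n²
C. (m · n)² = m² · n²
A: fails at (4, 5) — LHS = ln(9) ≈ 2.197, RHS = ln(4) + ln(5) ≈ 2.996.
B: fails at (2, 4) — LHS = 4, RHS = -12.
C: holds — e.g. at (4, 5), both sides equal 400.

Answer: C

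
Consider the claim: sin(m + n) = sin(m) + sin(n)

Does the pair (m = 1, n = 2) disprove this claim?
Yes

Substituting m = 1, n = 2:
LHS = sin(1 + 2) = sin(3) ≈ 0.1411
RHS = sin(1) + sin(2) ≈ 1.751

Since LHS ≠ RHS, this pair disproves the claim.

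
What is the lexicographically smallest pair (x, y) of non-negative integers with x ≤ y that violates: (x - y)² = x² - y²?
At (0, 0): both sides equal 0, so it holds there.

Substituting (0, 1) into the claim:
LHS = (0 - 1)² = 1
RHS = 0² - 1² = -1

Since LHS ≠ RHS, this pair disproves the claim, and no lexicographically smaller pair (x ≤ y, non-negative integers) does.

For instance (0, 6) is also a counterexample (LHS = 36, RHS = -36), but it's lexicographically larger.

Answer: (x, y) = (0, 1)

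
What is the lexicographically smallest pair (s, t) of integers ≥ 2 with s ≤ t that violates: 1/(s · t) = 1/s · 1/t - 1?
(s, t) = (2, 2)

Substituting (2, 2) into the claim:
LHS = 1/(2 · 2) = 1/4
RHS = 1/2 · 1/2 - 1 = -3/4

Since LHS ≠ RHS, this pair disproves the claim, and no lexicographically smaller pair (s ≤ t, integers ≥ 2) does.

For instance (3, 7) is also a counterexample (LHS = 1/21, RHS = -20/21), but it's lexicographically larger.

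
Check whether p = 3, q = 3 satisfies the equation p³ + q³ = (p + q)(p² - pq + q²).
Substituting p = 3, q = 3:

LHS = 3³ + 3³ = 54
RHS = (3 + 3)(3² - 3·3 + 3²) = 54

LHS = RHS, so the equation holds at this point.

Answer: Holds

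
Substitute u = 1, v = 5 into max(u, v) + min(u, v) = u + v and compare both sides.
LHS = max(1, 5) + min(1, 5) = 6
RHS = 1 + 5 = 6

LHS = RHS: the two sides agree.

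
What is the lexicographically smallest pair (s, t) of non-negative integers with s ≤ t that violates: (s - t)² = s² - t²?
(s, t) = (0, 1)

At (0, 0): both sides equal 0, so it holds there.

Substituting (0, 1) into the claim:
LHS = (0 - 1)² = 1
RHS = 0² - 1² = -1

Since LHS ≠ RHS, this pair disproves the claim, and no lexicographically smaller pair (s ≤ t, non-negative integers) does.

For instance (3, 5) is also a counterexample (LHS = 4, RHS = -16), but it's lexicographically larger.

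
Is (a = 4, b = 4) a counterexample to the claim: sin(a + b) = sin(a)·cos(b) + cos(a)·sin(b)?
Substituting a = 4, b = 4:
LHS = sin(4 + 4) = sin(8) ≈ 0.9894
RHS = sin(4)·cos(4) + cos(4)·sin(4) = 2·sin(4)·cos(4) ≈ 0.9894

The sides agree, so this pair does not disprove the claim.

Answer: No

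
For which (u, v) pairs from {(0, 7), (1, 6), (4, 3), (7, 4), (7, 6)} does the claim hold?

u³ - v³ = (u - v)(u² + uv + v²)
Testing each pair:
(0, 7): LHS = -343, RHS = -343 → holds
(1, 6): LHS = -215, RHS = -215 → holds
(4, 3): LHS = 37, RHS = 37 → holds
(7, 4): LHS = 279, RHS = 279 → holds
(7, 6): LHS = 127, RHS = 127 → holds

Every pair satisfies the claim.

Answer: All pairs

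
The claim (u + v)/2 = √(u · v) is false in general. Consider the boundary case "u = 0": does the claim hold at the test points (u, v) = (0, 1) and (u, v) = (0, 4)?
No, fails at both test points

At (0, 1): LHS = 1/2 ≠ RHS = 0
At (0, 4): LHS = 2 ≠ RHS = 0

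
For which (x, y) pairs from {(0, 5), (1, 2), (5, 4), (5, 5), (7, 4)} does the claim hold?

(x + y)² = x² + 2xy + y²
All pairs

Testing each pair:
(0, 5): LHS = 25, RHS = 25 → holds
(1, 2): LHS = 9, RHS = 9 → holds
(5, 4): LHS = 81, RHS = 81 → holds
(5, 5): LHS = 100, RHS = 100 → holds
(7, 4): LHS = 121, RHS = 121 → holds

Every pair satisfies the claim.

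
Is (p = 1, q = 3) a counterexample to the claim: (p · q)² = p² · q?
Yes

Substituting p = 1, q = 3:
LHS = (1 · 3)² = 9
RHS = 1² · 3 = 3

Since LHS ≠ RHS, this pair disproves the claim.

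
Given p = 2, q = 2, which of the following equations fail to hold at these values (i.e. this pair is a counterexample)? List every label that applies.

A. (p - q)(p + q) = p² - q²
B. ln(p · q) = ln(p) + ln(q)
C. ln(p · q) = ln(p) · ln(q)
C

Evaluating each claim at the given values:
A. LHS = 0, RHS = 0 → holds here (LHS = RHS)
B. LHS = ln(4) ≈ 1.386, RHS = 2·ln(2) ≈ 1.386 → holds here (LHS = RHS)
C. LHS = ln(4) ≈ 1.386, RHS = ln(2)² ≈ 0.4805 → fails here (LHS ≠ RHS)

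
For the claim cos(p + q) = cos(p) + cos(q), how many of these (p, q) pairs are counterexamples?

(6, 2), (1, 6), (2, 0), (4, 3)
Testing each pair:
(6, 2): LHS = cos(8) ≈ -0.1455, RHS = cos(2) + cos(6) ≈ 0.544 → counterexample
(1, 6): LHS = cos(7) ≈ 0.7539, RHS = cos(1) + cos(6) ≈ 1.5 → counterexample
(2, 0): LHS = cos(2) ≈ -0.4161, RHS = cos(2) + 1 ≈ 0.5839 → counterexample
(4, 3): LHS = cos(7) ≈ 0.7539, RHS = cos(3) + cos(4) ≈ -1.644 → counterexample

That makes 4 counterexamples.

Answer: 4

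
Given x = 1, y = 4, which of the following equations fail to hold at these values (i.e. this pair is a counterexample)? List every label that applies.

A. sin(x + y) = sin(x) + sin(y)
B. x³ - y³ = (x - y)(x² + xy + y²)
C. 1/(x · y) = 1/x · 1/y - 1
A, C

Evaluating each claim at the given values:
A. LHS = sin(5) ≈ -0.9589, RHS = sin(4) + sin(1) ≈ 0.08467 → fails here (LHS ≠ RHS)
B. LHS = -63, RHS = -63 → holds here (LHS = RHS)
C. LHS = 1/4, RHS = -3/4 → fails here (LHS ≠ RHS)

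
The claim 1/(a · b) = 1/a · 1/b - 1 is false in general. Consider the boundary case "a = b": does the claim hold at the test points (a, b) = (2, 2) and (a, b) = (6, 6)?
No, fails at both test points

At (2, 2): LHS = 1/4 ≠ RHS = -3/4
At (6, 6): LHS = 1/36 ≠ RHS = -35/36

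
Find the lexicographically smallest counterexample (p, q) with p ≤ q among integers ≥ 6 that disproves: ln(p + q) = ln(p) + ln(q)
Substituting (6, 6) into the claim:
LHS = ln(6 + 6) = ln(12) ≈ 2.485
RHS = ln(6) + ln(6) = 2·ln(6) ≈ 3.584

Since LHS ≠ RHS, this pair disproves the claim, and no lexicographically smaller pair (p ≤ q, integers ≥ 6) does.

For instance (6, 7) is also a counterexample (LHS = ln(13) ≈ 2.565, RHS = ln(6) + ln(7) ≈ 3.738), but it's lexicographically larger.

Answer: (p, q) = (6, 6)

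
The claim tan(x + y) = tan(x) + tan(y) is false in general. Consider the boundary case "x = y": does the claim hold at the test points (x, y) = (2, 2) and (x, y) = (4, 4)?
No, fails at both test points

At (2, 2): LHS = tan(4) ≈ 1.158 ≠ RHS = 2·tan(2) ≈ -4.37
At (4, 4): LHS = tan(8) ≈ -6.8 ≠ RHS = 2·tan(4) ≈ 2.316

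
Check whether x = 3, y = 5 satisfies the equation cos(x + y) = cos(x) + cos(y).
Substituting x = 3, y = 5:

LHS = cos(3 + 5) = cos(8) ≈ -0.1455
RHS = cos(3) + cos(5) ≈ -0.7063

LHS ≠ RHS, so the equation does not hold at this point.

Answer: Fails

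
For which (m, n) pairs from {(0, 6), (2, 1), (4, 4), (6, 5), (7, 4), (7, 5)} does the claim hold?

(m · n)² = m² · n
Testing each pair:
(0, 6): LHS = 0, RHS = 0 → holds
(2, 1): LHS = 4, RHS = 4 → holds
(4, 4): LHS = 256, RHS = 64 → fails
(6, 5): LHS = 900, RHS = 180 → fails
(7, 4): LHS = 784, RHS = 196 → fails
(7, 5): LHS = 1225, RHS = 245 → fails

2 of 6 pairs satisfy the claim.

Answer: (0, 6), (2, 1)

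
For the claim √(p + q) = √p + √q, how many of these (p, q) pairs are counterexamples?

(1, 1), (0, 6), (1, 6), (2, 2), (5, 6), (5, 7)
5

Testing each pair:
(1, 1): LHS = √(2) ≈ 1.414, RHS = 2 → counterexample
(0, 6): LHS = √(6) ≈ 2.449, RHS = √(6) ≈ 2.449 → satisfies claim
(1, 6): LHS = √(7) ≈ 2.646, RHS = 1 + √(6) ≈ 3.449 → counterexample
(2, 2): LHS = 2, RHS = 2·√(2) ≈ 2.828 → counterexample
(5, 6): LHS = √(11) ≈ 3.317, RHS = √(5) + √(6) ≈ 4.686 → counterexample
(5, 7): LHS = 2·√(3) ≈ 3.464, RHS = √(5) + √(7) ≈ 4.882 → counterexample

That makes 5 counterexamples.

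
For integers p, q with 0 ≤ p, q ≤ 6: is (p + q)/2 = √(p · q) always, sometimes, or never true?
It holds at (p, q) = (3, 3) (both sides equal 3), but fails at (p, q) = (1, 4) (LHS = 5/2, RHS = 2).

Answer: Sometimes true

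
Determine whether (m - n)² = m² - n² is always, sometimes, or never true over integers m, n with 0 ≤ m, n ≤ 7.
Sometimes true

It holds at (m, n) = (7, 0) (both sides equal 49), but fails at (m, n) = (0, 5) (LHS = 25, RHS = -25).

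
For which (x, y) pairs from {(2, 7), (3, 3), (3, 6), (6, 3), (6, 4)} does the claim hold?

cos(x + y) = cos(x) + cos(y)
None

Testing each pair:
(2, 7): LHS = cos(9) ≈ -0.9111, RHS = cos(2) + cos(7) ≈ 0.3378 → fails
(3, 3): LHS = cos(6) ≈ 0.9602, RHS = 2·cos(3) ≈ -1.98 → fails
(3, 6): LHS = cos(9) ≈ -0.9111, RHS = cos(3) + cos(6) ≈ -0.02982 → fails
(6, 3): LHS = cos(9) ≈ -0.9111, RHS = cos(3) + cos(6) ≈ -0.02982 → fails
(6, 4): LHS = cos(10) ≈ -0.8391, RHS = cos(4) + cos(6) ≈ 0.3065 → fails

No pair satisfies the claim.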